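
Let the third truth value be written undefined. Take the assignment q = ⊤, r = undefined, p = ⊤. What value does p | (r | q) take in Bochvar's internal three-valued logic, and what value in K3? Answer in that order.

undefined; ⊤

In Bochvar's internal three-valued logic: r | q = undefined | ⊤ = undefined
p | (r | q) = ⊤ | undefined = undefined
In K3: r | q = undefined | ⊤ = ⊤
p | (r | q) = ⊤ | ⊤ = ⊤
They differ because Bochvar's internal three-valued logic and K3 treat undefined differently under the binary connectives.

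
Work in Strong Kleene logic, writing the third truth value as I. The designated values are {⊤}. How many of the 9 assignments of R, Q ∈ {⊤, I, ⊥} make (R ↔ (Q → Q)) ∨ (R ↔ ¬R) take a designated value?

2

Designated under: (R=⊤, Q=⊤); (R=⊤, Q=⊥).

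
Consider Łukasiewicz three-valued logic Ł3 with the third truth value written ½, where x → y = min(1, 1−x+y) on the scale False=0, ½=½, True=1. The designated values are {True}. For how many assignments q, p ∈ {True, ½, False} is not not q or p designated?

5

Of the 9 assignments, 5 give a value in {True}.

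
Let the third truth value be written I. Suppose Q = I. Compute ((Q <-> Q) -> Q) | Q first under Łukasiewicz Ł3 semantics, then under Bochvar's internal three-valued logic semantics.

In Łukasiewicz Ł3: Q <-> Q = I <-> I = True  [1 − |½−½|]
(Q <-> Q) -> Q = True -> I = I
((Q <-> Q) -> Q) | Q = I | I = I
In Bochvar's internal three-valued logic: Q <-> Q = I <-> I = I
(Q <-> Q) -> Q = I -> I = I  [any arg is the third value ⇒ result is the third value]
((Q <-> Q) -> Q) | Q = I | I = I

I; I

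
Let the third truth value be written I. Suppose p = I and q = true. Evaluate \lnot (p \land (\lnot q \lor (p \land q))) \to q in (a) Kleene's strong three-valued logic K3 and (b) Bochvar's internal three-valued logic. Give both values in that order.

In Kleene's strong three-valued logic K3: \lnot q = \lnot true = false
p \land q = I \land true = I
\lnot q \lor (p \land q) = false \lor I = I
p \land (\lnot q \lor (p \land q)) = I \land I = I
\lnot (p \land (\lnot q \lor (p \land q))) = \lnot I = I
\lnot (p \land (\lnot q \lor (p \land q))) \to q = I \to true = true  [\lnot I \lor true]
In Bochvar's internal three-valued logic: \lnot q = \lnot true = false
p \land q = I \land true = I
\lnot q \lor (p \land q) = false \lor I = I
p \land (\lnot q \lor (p \land q)) = I \land I = I
\lnot (p \land (\lnot q \lor (p \land q))) = \lnot I = I
\lnot (p \land (\lnot q \lor (p \land q))) \to q = I \to true = I
They differ because Kleene's strong three-valued logic K3 and Bochvar's internal three-valued logic treat I differently under the binary connectives.

true; I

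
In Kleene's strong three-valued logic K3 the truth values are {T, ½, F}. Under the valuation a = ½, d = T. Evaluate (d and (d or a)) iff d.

d or a = T or ½ = T
d and (d or a) = T and T = T
(d and (d or a)) iff d = T iff T = T

T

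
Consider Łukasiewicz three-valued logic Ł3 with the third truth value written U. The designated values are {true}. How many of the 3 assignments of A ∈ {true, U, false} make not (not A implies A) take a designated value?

1

A=true: false ·
A=U: false ·
A=false: true ✓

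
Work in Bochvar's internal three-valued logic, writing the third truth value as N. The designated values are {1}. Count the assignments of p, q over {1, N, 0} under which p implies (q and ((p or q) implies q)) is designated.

Designated under: (p=1, q=1); (p=0, q=1); (p=0, q=0).

3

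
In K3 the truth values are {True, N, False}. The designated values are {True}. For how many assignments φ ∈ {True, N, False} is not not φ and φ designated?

φ=True: True ✓
φ=N: N ·
φ=False: False ·

1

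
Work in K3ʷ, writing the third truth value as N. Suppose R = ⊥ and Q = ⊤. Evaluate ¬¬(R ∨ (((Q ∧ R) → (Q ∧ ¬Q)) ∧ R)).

⊥

Q ∧ R = ⊤ ∧ ⊥ = ⊥
¬Q = ¬⊤ = ⊥
Q ∧ ¬Q = ⊤ ∧ ⊥ = ⊥
(Q ∧ R) → (Q ∧ ¬Q) = ⊥ → ⊥ = ⊤
((Q ∧ R) → (Q ∧ ¬Q)) ∧ R = ⊤ ∧ ⊥ = ⊥
R ∨ (((Q ∧ R) → (Q ∧ ¬Q)) ∧ R) = ⊥ ∨ ⊥ = ⊥
¬(R ∨ (((Q ∧ R) → (Q ∧ ¬Q)) ∧ R)) = ¬⊥ = ⊤
¬¬(R ∨ (((Q ∧ R) → (Q ∧ ¬Q)) ∧ R)) = ¬⊤ = ⊥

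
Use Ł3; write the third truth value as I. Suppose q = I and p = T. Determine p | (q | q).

T

q | q = I | I = I
p | (q | q) = T | I = T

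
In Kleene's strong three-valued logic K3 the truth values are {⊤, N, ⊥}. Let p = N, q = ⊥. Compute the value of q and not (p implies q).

p implies q = N implies ⊥ = N
not (p implies q) = not N = N
q and not (p implies q) = ⊥ and N = ⊥

⊥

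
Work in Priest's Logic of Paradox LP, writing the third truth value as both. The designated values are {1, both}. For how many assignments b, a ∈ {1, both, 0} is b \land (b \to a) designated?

Of the 9 assignments, 5 give a value in {1, both}.

5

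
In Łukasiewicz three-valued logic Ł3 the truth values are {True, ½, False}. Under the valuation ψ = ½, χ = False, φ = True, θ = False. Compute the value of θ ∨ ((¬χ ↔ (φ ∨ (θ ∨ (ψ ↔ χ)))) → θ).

False

¬χ = ¬False = True
ψ ↔ χ = ½ ↔ False = ½
θ ∨ (ψ ↔ χ) = False ∨ ½ = ½
φ ∨ (θ ∨ (ψ ↔ χ)) = True ∨ ½ = True
¬χ ↔ (φ ∨ (θ ∨ (ψ ↔ χ))) = True ↔ True = True
(¬χ ↔ (φ ∨ (θ ∨ (ψ ↔ χ)))) → θ = True → False = False
θ ∨ ((¬χ ↔ (φ ∨ (θ ∨ (ψ ↔ χ)))) → θ) = False ∨ False = False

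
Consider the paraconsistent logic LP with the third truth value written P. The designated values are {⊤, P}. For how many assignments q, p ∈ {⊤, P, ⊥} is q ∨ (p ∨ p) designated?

Of the 9 assignments, 8 give a value in {⊤, P}.

8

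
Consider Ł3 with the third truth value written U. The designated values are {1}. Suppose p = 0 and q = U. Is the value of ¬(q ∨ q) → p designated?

q ∨ q = U ∨ U = U
¬(q ∨ q) = ¬U = U
¬(q ∨ q) → p = U → 0 = U
U ∉ {1}.

No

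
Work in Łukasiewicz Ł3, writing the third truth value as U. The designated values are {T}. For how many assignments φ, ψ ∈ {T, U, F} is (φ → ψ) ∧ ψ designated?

3

Designated under: (φ=T, ψ=T); (φ=U, ψ=T); (φ=F, ψ=T).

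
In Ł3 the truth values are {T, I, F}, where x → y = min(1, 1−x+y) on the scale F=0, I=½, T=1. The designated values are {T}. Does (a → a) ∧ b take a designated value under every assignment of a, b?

Countermodel: a=T, b=I gives I, which is not designated.

No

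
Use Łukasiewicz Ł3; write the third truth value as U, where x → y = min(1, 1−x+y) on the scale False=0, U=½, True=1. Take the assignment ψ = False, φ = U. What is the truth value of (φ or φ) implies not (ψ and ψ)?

φ or φ = U or U = U
ψ and ψ = False and False = False
not (ψ and ψ) = not False = True
(φ or φ) implies not (ψ and ψ) = U implies True = True  [min(1, 1−½+1)]

True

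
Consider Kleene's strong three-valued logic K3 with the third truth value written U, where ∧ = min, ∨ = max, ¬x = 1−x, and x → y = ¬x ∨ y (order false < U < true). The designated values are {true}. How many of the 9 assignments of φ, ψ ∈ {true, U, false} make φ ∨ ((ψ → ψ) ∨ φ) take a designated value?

Of the 9 assignments, 7 give a value in {true}.

7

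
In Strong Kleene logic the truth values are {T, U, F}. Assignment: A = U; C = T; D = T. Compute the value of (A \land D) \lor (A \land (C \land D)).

A \land D = U \land T = U
C \land D = T \land T = T
A \land (C \land D) = U \land T = U
(A \land D) \lor (A \land (C \land D)) = U \lor U = U

U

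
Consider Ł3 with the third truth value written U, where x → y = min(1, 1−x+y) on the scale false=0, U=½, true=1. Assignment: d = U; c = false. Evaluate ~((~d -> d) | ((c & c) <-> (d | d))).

~d = ~U = U
~d -> d = U -> U = true  [min(1, 1−½+½)]
c & c = false & false = false
d | d = U | U = U
(c & c) <-> (d | d) = false <-> U = U
(~d -> d) | ((c & c) <-> (d | d)) = true | U = true
~((~d -> d) | ((c & c) <-> (d | d))) = ~true = false

false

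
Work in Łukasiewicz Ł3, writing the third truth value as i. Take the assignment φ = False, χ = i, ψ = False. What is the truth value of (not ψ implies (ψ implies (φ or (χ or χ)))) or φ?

True

not ψ = not False = True
χ or χ = i or i = i
φ or (χ or χ) = False or i = i
ψ implies (φ or (χ or χ)) = False implies i = True
not ψ implies (ψ implies (φ or (χ or χ))) = True implies True = True
(not ψ implies (ψ implies (φ or (χ or χ)))) or φ = True or False = True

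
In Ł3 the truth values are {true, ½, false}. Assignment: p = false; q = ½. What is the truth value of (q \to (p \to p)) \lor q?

p \to p = false \to false = true
q \to (p \to p) = ½ \to true = true
(q \to (p \to p)) \lor q = true \lor ½ = true

true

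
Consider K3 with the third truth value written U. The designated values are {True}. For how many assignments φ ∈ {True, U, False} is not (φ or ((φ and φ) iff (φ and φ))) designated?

φ=True: False ·
φ=U: U ·
φ=False: False ·

0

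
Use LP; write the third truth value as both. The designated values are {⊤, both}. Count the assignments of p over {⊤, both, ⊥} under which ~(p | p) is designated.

2

p=⊤: ⊥ ·
p=both: both ✓
p=⊥: ⊤ ✓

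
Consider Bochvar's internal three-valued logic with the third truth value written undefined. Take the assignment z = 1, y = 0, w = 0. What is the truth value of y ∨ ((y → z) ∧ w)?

y → z = 0 → 1 = 1
(y → z) ∧ w = 1 ∧ 0 = 0
y ∨ ((y → z) ∧ w) = 0 ∨ 0 = 0

0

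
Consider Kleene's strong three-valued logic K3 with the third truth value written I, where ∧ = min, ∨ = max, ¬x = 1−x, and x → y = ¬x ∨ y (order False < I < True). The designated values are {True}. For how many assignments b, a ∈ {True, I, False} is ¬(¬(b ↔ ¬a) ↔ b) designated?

2

Designated under: (b=True, a=False); (b=False, a=False).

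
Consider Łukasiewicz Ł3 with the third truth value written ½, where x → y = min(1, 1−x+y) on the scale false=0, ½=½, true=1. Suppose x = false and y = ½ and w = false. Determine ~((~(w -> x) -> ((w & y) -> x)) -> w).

true

w -> x = false -> false = true
~(w -> x) = ~true = false
w & y = false & ½ = false
(w & y) -> x = false -> false = true
~(w -> x) -> ((w & y) -> x) = false -> true = true
(~(w -> x) -> ((w & y) -> x)) -> w = true -> false = false
~((~(w -> x) -> ((w & y) -> x)) -> w) = ~false = true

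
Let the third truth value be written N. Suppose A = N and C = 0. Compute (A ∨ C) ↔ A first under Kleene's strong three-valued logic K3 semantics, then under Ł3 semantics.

In Kleene's strong three-valued logic K3: A ∨ C = N ∨ 0 = N
(A ∨ C) ↔ A = N ↔ N = N
In Ł3: A ∨ C = N ∨ 0 = N
(A ∨ C) ↔ A = N ↔ N = 1  [1 − |½−½|]
They differ because Kleene's strong three-valued logic K3 and Ł3 treat N differently under implication.

N; 1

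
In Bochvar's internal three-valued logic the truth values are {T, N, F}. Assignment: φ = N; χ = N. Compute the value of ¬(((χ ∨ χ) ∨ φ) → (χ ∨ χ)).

χ ∨ χ = N ∨ N = N
(χ ∨ χ) ∨ φ = N ∨ N = N
χ ∨ χ = N ∨ N = N
((χ ∨ χ) ∨ φ) → (χ ∨ χ) = N → N = N  [any arg is the third value ⇒ result is the third value]
¬(((χ ∨ χ) ∨ φ) → (χ ∨ χ)) = ¬N = N

N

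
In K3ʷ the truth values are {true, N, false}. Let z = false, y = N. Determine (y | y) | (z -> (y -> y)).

N

y | y = N | N = N
y -> y = N -> N = N
z -> (y -> y) = false -> N = N
(y | y) | (z -> (y -> y)) = N | N = N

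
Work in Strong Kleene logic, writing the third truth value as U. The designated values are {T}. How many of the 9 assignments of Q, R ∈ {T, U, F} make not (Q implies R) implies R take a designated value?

Of the 9 assignments, 5 give a value in {T}.

5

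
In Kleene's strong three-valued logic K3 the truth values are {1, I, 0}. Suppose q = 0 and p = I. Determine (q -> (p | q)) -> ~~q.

p | q = I | 0 = I
q -> (p | q) = 0 -> I = 1  [~0 | I]
~q = ~0 = 1
~~q = ~1 = 0
(q -> (p | q)) -> ~~q = 1 -> 0 = 0

0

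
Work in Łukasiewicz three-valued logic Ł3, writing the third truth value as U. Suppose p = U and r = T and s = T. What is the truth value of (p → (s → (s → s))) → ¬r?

F

s → s = T → T = T
s → (s → s) = T → T = T
p → (s → (s → s)) = U → T = T  [min(1, 1−½+1)]
¬r = ¬T = F
(p → (s → (s → s))) → ¬r = T → F = F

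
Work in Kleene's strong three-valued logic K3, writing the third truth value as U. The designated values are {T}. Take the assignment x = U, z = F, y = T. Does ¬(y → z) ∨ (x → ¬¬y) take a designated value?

Yes

y → z = T → F = F
¬(y → z) = ¬F = T
¬y = ¬T = F
¬¬y = ¬F = T
x → ¬¬y = U → T = T  [¬U ∨ T]
¬(y → z) ∨ (x → ¬¬y) = T ∨ T = T
T ∈ {T}.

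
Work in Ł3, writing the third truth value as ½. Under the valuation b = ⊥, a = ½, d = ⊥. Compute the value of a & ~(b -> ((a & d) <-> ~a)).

a & d = ½ & ⊥ = ⊥
~a = ~½ = ½
(a & d) <-> ~a = ⊥ <-> ½ = ½  [1 − |0−½|]
b -> ((a & d) <-> ~a) = ⊥ -> ½ = ⊤
~(b -> ((a & d) <-> ~a)) = ~⊤ = ⊥
a & ~(b -> ((a & d) <-> ~a)) = ½ & ⊥ = ⊥

⊥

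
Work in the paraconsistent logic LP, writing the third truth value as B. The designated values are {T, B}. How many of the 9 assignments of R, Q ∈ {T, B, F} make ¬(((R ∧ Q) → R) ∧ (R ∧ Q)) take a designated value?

Of the 9 assignments, 8 give a value in {T, B}.

8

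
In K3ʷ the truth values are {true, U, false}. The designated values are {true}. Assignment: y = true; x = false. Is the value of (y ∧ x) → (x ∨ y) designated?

Yes

y ∧ x = true ∧ false = false
x ∨ y = false ∨ true = true
(y ∧ x) → (x ∨ y) = false → true = true
true ∈ {true}.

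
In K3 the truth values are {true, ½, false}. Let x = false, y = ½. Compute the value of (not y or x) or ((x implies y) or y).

not y = not ½ = ½
not y or x = ½ or false = ½
x implies y = false implies ½ = true
(x implies y) or y = true or ½ = true
(not y or x) or ((x implies y) or y) = ½ or true = true

true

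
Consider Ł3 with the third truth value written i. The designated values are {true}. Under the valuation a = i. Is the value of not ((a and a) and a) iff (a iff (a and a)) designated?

a and a = i and i = i
(a and a) and a = i and i = i
not ((a and a) and a) = not i = i
a and a = i and i = i
a iff (a and a) = i iff i = true  [1 − |½−½|]
not ((a and a) and a) iff (a iff (a and a)) = i iff true = i
i ∉ {true}.

No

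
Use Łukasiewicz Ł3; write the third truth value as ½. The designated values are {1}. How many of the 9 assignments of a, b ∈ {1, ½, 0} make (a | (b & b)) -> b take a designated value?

Of the 9 assignments, 6 give a value in {1}.

6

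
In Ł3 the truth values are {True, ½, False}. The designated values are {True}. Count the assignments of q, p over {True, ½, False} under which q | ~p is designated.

5

Of the 9 assignments, 5 give a value in {True}.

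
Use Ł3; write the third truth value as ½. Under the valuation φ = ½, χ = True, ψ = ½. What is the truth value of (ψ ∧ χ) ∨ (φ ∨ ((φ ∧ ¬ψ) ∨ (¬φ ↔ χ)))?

ψ ∧ χ = ½ ∧ True = ½
¬ψ = ¬½ = ½
φ ∧ ¬ψ = ½ ∧ ½ = ½
¬φ = ¬½ = ½
¬φ ↔ χ = ½ ↔ True = ½  [1 − |½−1|]
(φ ∧ ¬ψ) ∨ (¬φ ↔ χ) = ½ ∨ ½ = ½
φ ∨ ((φ ∧ ¬ψ) ∨ (¬φ ↔ χ)) = ½ ∨ ½ = ½
(ψ ∧ χ) ∨ (φ ∨ ((φ ∧ ¬ψ) ∨ (¬φ ↔ χ))) = ½ ∨ ½ = ½

½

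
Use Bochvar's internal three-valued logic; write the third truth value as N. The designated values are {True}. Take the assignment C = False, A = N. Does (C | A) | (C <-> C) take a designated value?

No

C | A = False | N = N
C <-> C = False <-> False = True
(C | A) | (C <-> C) = N | True = N
N ∉ {True}.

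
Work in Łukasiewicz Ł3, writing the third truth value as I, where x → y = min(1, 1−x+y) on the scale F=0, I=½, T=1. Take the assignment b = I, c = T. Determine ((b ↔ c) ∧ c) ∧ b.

b ↔ c = I ↔ T = I  [1 − |½−1|]
(b ↔ c) ∧ c = I ∧ T = I
((b ↔ c) ∧ c) ∧ b = I ∧ I = I

I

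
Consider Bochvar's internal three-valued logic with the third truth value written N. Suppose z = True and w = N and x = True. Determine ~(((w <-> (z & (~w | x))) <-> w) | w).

N

~w = ~N = N
~w | x = N | True = N
z & (~w | x) = True & N = N
w <-> (z & (~w | x)) = N <-> N = N
(w <-> (z & (~w | x))) <-> w = N <-> N = N
((w <-> (z & (~w | x))) <-> w) | w = N | N = N
~(((w <-> (z & (~w | x))) <-> w) | w) = ~N = N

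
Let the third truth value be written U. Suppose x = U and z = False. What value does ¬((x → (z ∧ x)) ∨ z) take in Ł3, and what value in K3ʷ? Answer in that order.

U; U

In Ł3: z ∧ x = False ∧ U = False
x → (z ∧ x) = U → False = U
(x → (z ∧ x)) ∨ z = U ∨ False = U
¬((x → (z ∧ x)) ∨ z) = ¬U = U
In K3ʷ: z ∧ x = False ∧ U = U
x → (z ∧ x) = U → U = U
(x → (z ∧ x)) ∨ z = U ∨ False = U
¬((x → (z ∧ x)) ∨ z) = ¬U = U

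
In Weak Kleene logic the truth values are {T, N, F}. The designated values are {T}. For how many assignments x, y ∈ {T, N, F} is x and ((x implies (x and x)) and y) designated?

Designated under: (x=T, y=T).

1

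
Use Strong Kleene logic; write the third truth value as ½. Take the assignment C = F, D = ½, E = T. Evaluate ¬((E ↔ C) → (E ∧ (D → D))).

F

E ↔ C = T ↔ F = F
D → D = ½ → ½ = ½  [¬½ ∨ ½]
E ∧ (D → D) = T ∧ ½ = ½
(E ↔ C) → (E ∧ (D → D)) = F → ½ = T
¬((E ↔ C) → (E ∧ (D → D))) = ¬T = F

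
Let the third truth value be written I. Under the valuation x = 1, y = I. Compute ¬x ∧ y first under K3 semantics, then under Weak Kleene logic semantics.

0; I

In K3: ¬x = ¬1 = 0
¬x ∧ y = 0 ∧ I = 0
In Weak Kleene logic: ¬x = ¬1 = 0
¬x ∧ y = 0 ∧ I = I
They differ because K3 and Weak Kleene logic treat I differently under the binary connectives.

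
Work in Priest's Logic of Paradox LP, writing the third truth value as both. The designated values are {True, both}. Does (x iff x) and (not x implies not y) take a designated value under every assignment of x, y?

No

Countermodel: x=False, y=True gives False, which is not designated.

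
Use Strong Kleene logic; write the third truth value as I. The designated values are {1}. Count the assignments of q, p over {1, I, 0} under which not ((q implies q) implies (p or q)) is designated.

1

Designated under: (q=0, p=0).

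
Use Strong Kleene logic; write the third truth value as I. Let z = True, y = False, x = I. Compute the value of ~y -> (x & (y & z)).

False

~y = ~False = True
y & z = False & True = False
x & (y & z) = I & False = False
~y -> (x & (y & z)) = True -> False = False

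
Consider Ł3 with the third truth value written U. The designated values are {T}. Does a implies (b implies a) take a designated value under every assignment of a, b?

Every assignment of a, b over {T, U, F} gives a value in {T}.
In particular, with a=U, b=U: a implies (b implies a) = T.

Yes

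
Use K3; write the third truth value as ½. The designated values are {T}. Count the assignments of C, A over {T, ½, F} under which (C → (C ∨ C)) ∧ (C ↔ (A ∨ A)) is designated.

2

Designated under: (C=T, A=T); (C=F, A=F).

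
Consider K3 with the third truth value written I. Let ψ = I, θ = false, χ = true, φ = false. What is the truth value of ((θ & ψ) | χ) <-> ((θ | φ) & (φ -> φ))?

false

θ & ψ = false & I = false
(θ & ψ) | χ = false | true = true
θ | φ = false | false = false
φ -> φ = false -> false = true
(θ | φ) & (φ -> φ) = false & true = false
((θ & ψ) | χ) <-> ((θ | φ) & (φ -> φ)) = true <-> false = false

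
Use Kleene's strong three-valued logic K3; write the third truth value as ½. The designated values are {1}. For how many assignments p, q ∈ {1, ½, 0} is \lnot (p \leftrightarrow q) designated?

Designated under: (p=1, q=0); (p=0, q=1).

2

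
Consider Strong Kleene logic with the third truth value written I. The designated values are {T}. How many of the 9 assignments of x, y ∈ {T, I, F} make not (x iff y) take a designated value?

Designated under: (x=T, y=F); (x=F, y=T).

2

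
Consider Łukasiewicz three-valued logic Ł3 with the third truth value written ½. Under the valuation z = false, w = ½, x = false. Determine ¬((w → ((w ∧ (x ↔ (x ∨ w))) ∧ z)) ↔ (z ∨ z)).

½

x ∨ w = false ∨ ½ = ½
x ↔ (x ∨ w) = false ↔ ½ = ½  [1 − |0−½|]
w ∧ (x ↔ (x ∨ w)) = ½ ∧ ½ = ½
(w ∧ (x ↔ (x ∨ w))) ∧ z = ½ ∧ false = false
w → ((w ∧ (x ↔ (x ∨ w))) ∧ z) = ½ → false = ½
z ∨ z = false ∨ false = false
(w → ((w ∧ (x ↔ (x ∨ w))) ∧ z)) ↔ (z ∨ z) = ½ ↔ false = ½
¬((w → ((w ∧ (x ↔ (x ∨ w))) ∧ z)) ↔ (z ∨ z)) = ¬½ = ½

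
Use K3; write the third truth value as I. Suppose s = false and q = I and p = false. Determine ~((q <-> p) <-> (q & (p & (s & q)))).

I

q <-> p = I <-> false = I
s & q = false & I = false
p & (s & q) = false & false = false
q & (p & (s & q)) = I & false = false
(q <-> p) <-> (q & (p & (s & q))) = I <-> false = I
~((q <-> p) <-> (q & (p & (s & q)))) = ~I = I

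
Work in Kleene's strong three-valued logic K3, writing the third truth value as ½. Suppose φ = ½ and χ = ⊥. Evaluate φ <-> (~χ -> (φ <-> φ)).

½

~χ = ~⊥ = ⊤
φ <-> φ = ½ <-> ½ = ½
~χ -> (φ <-> φ) = ⊤ -> ½ = ½
φ <-> (~χ -> (φ <-> φ)) = ½ <-> ½ = ½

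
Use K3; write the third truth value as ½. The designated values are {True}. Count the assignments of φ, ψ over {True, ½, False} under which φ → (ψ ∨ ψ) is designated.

5

Of the 9 assignments, 5 give a value in {True}.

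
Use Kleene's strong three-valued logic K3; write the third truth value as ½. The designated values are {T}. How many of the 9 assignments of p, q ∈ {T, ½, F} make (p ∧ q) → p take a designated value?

7

Of the 9 assignments, 7 give a value in {T}.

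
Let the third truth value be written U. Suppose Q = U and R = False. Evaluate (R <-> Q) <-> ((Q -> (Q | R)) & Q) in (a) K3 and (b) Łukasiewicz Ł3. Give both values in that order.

In K3: R <-> Q = False <-> U = U
Q | R = U | False = U
Q -> (Q | R) = U -> U = U  [~U | U]
(Q -> (Q | R)) & Q = U & U = U
(R <-> Q) <-> ((Q -> (Q | R)) & Q) = U <-> U = U
In Łukasiewicz Ł3: R <-> Q = False <-> U = U  [1 − |0−½|]
Q | R = U | False = U
Q -> (Q | R) = U -> U = True
(Q -> (Q | R)) & Q = True & U = U
(R <-> Q) <-> ((Q -> (Q | R)) & Q) = U <-> U = True
They differ because K3 and Łukasiewicz Ł3 treat U differently under implication.

U; True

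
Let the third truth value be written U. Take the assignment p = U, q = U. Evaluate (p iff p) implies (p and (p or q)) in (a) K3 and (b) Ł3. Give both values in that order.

In K3: p iff p = U iff U = U
p or q = U or U = U
p and (p or q) = U and U = U
(p iff p) implies (p and (p or q)) = U implies U = U  [not U or U]
In Ł3: p iff p = U iff U = T
p or q = U or U = U
p and (p or q) = U and U = U
(p iff p) implies (p and (p or q)) = T implies U = U

U; U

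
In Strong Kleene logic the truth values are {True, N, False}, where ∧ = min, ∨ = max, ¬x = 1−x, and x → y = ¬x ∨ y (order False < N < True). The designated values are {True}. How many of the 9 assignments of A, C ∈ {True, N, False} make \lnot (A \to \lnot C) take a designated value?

1

Designated under: (A=True, C=True).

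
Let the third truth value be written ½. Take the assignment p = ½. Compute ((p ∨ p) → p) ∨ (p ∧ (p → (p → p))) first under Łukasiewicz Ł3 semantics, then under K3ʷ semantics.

1; ½

In Łukasiewicz Ł3: p ∨ p = ½ ∨ ½ = ½
(p ∨ p) → p = ½ → ½ = 1  [min(1, 1−½+½)]
p → p = ½ → ½ = 1
p → (p → p) = ½ → 1 = 1
p ∧ (p → (p → p)) = ½ ∧ 1 = ½
((p ∨ p) → p) ∨ (p ∧ (p → (p → p))) = 1 ∨ ½ = 1
In K3ʷ: p ∨ p = ½ ∨ ½ = ½
(p ∨ p) → p = ½ → ½ = ½  [any arg is the third value ⇒ result is the third value]
p → p = ½ → ½ = ½
p → (p → p) = ½ → ½ = ½
p ∧ (p → (p → p)) = ½ ∧ ½ = ½
((p ∨ p) → p) ∨ (p ∧ (p → (p → p))) = ½ ∨ ½ = ½
They differ because Łukasiewicz Ł3 and K3ʷ treat ½ differently under the binary connectives.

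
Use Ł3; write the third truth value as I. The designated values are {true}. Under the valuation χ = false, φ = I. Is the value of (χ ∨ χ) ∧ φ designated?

No

χ ∨ χ = false ∨ false = false
(χ ∨ χ) ∧ φ = false ∧ I = false
false ∉ {true}.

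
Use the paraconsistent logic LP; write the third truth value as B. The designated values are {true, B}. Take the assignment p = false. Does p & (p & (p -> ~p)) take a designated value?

No

~p = ~false = true
p -> ~p = false -> true = true
p & (p -> ~p) = false & true = false
p & (p & (p -> ~p)) = false & false = false
false ∉ {true, B}.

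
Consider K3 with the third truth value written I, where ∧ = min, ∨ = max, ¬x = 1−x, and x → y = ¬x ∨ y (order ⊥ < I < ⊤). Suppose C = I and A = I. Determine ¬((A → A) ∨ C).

A → A = I → I = I  [¬I ∨ I]
(A → A) ∨ C = I ∨ I = I
¬((A → A) ∨ C) = ¬I = I

I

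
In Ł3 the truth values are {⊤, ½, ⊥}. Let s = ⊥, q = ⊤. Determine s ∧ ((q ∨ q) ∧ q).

⊥

q ∨ q = ⊤ ∨ ⊤ = ⊤
(q ∨ q) ∧ q = ⊤ ∧ ⊤ = ⊤
s ∧ ((q ∨ q) ∧ q) = ⊥ ∧ ⊤ = ⊥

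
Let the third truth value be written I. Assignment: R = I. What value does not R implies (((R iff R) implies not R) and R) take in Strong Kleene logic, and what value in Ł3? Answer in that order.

In Strong Kleene logic: not R = not I = I
R iff R = I iff I = I
not R = not I = I
(R iff R) implies not R = I implies I = I
((R iff R) implies not R) and R = I and I = I
not R implies (((R iff R) implies not R) and R) = I implies I = I
In Ł3: not R = not I = I
R iff R = I iff I = True
not R = not I = I
(R iff R) implies not R = True implies I = I
((R iff R) implies not R) and R = I and I = I
not R implies (((R iff R) implies not R) and R) = I implies I = True
They differ because Strong Kleene logic and Ł3 treat I differently under implication.

I; True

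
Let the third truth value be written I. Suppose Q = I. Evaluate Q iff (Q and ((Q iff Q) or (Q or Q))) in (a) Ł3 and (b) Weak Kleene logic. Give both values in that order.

In Ł3: Q iff Q = I iff I = T
Q or Q = I or I = I
(Q iff Q) or (Q or Q) = T or I = T
Q and ((Q iff Q) or (Q or Q)) = I and T = I
Q iff (Q and ((Q iff Q) or (Q or Q))) = I iff I = T
In Weak Kleene logic: Q iff Q = I iff I = I
Q or Q = I or I = I
(Q iff Q) or (Q or Q) = I or I = I
Q and ((Q iff Q) or (Q or Q)) = I and I = I
Q iff (Q and ((Q iff Q) or (Q or Q))) = I iff I = I
They differ because Ł3 and Weak Kleene logic treat I differently under the binary connectives.

T; I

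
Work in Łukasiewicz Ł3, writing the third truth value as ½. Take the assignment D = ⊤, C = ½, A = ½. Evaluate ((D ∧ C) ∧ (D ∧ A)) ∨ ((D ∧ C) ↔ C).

D ∧ C = ⊤ ∧ ½ = ½
D ∧ A = ⊤ ∧ ½ = ½
(D ∧ C) ∧ (D ∧ A) = ½ ∧ ½ = ½
D ∧ C = ⊤ ∧ ½ = ½
(D ∧ C) ↔ C = ½ ↔ ½ = ⊤  [1 − |½−½|]
((D ∧ C) ∧ (D ∧ A)) ∨ ((D ∧ C) ↔ C) = ½ ∨ ⊤ = ⊤

⊤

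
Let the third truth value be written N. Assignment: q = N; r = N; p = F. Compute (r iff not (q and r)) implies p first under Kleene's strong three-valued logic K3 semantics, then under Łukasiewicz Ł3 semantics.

In Kleene's strong three-valued logic K3: q and r = N and N = N
not (q and r) = not N = N
r iff not (q and r) = N iff N = N
(r iff not (q and r)) implies p = N implies F = N
In Łukasiewicz Ł3: q and r = N and N = N
not (q and r) = not N = N
r iff not (q and r) = N iff N = T  [1 − |½−½|]
(r iff not (q and r)) implies p = T implies F = F
They differ because Kleene's strong three-valued logic K3 and Łukasiewicz Ł3 treat N differently under implication.

N; F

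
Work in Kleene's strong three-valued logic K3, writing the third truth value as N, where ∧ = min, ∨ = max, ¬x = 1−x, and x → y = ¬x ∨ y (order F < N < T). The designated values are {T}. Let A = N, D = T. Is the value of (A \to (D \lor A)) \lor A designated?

Yes

D \lor A = T \lor N = T
A \to (D \lor A) = N \to T = T  [\lnot N \lor T]
(A \to (D \lor A)) \lor A = T \lor N = T
T ∈ {T}.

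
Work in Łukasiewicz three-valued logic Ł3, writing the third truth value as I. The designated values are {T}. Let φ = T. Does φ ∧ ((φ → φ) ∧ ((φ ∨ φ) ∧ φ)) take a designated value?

Yes

φ → φ = T → T = T
φ ∨ φ = T ∨ T = T
(φ ∨ φ) ∧ φ = T ∧ T = T
(φ → φ) ∧ ((φ ∨ φ) ∧ φ) = T ∧ T = T
φ ∧ ((φ → φ) ∧ ((φ ∨ φ) ∧ φ)) = T ∧ T = T
T ∈ {T}.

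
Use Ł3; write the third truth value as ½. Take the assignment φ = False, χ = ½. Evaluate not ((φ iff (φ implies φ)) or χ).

½

φ implies φ = False implies False = True
φ iff (φ implies φ) = False iff True = False
(φ iff (φ implies φ)) or χ = False or ½ = ½
not ((φ iff (φ implies φ)) or χ) = not ½ = ½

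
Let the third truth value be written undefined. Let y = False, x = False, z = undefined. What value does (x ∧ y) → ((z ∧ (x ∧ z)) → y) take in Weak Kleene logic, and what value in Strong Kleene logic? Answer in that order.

In Weak Kleene logic: x ∧ y = False ∧ False = False
x ∧ z = False ∧ undefined = undefined
z ∧ (x ∧ z) = undefined ∧ undefined = undefined
(z ∧ (x ∧ z)) → y = undefined → False = undefined  [any arg is the third value ⇒ result is the third value]
(x ∧ y) → ((z ∧ (x ∧ z)) → y) = False → undefined = undefined
In Strong Kleene logic: x ∧ y = False ∧ False = False
x ∧ z = False ∧ undefined = False
z ∧ (x ∧ z) = undefined ∧ False = False
(z ∧ (x ∧ z)) → y = False → False = True
(x ∧ y) → ((z ∧ (x ∧ z)) → y) = False → True = True
They differ because Weak Kleene logic and Strong Kleene logic treat undefined differently under the binary connectives.

undefined; True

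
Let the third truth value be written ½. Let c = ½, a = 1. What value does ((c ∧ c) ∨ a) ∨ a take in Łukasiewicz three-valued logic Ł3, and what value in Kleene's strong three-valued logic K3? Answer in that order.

1; 1

In Łukasiewicz three-valued logic Ł3: c ∧ c = ½ ∧ ½ = ½
(c ∧ c) ∨ a = ½ ∨ 1 = 1
((c ∧ c) ∨ a) ∨ a = 1 ∨ 1 = 1
In Kleene's strong three-valued logic K3: c ∧ c = ½ ∧ ½ = ½
(c ∧ c) ∨ a = ½ ∨ 1 = 1
((c ∧ c) ∨ a) ∨ a = 1 ∨ 1 = 1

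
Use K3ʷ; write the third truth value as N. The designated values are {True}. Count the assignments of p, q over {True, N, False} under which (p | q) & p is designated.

2

Designated under: (p=True, q=True); (p=True, q=False).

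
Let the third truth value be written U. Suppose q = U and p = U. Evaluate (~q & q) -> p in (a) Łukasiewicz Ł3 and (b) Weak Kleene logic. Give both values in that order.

⊤; U

In Łukasiewicz Ł3: ~q = ~U = U
~q & q = U & U = U
(~q & q) -> p = U -> U = ⊤  [min(1, 1−½+½)]
In Weak Kleene logic: ~q = ~U = U
~q & q = U & U = U
(~q & q) -> p = U -> U = U  [any arg is the third value ⇒ result is the third value]
They differ because Łukasiewicz Ł3 and Weak Kleene logic treat U differently under the binary connectives.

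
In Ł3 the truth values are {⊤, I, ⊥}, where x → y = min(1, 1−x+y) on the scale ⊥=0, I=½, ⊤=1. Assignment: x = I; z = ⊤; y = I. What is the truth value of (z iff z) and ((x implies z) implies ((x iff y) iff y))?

z iff z = ⊤ iff ⊤ = ⊤
x implies z = I implies ⊤ = ⊤  [min(1, 1−½+1)]
x iff y = I iff I = ⊤
(x iff y) iff y = ⊤ iff I = I
(x implies z) implies ((x iff y) iff y) = ⊤ implies I = I
(z iff z) and ((x implies z) implies ((x iff y) iff y)) = ⊤ and I = I

I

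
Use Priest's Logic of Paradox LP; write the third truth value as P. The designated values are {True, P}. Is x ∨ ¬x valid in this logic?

Yes

Every assignment of x over {True, P, False} gives a value in {True, P}.
In particular, with x=P: x ∨ ¬x = P.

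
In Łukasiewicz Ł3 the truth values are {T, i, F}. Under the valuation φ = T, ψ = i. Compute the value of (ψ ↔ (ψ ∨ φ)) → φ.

ψ ∨ φ = i ∨ T = T
ψ ↔ (ψ ∨ φ) = i ↔ T = i  [1 − |½−1|]
(ψ ↔ (ψ ∨ φ)) → φ = i → T = T

T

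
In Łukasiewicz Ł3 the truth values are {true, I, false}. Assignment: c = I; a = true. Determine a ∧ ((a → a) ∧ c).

a → a = true → true = true
(a → a) ∧ c = true ∧ I = I
a ∧ ((a → a) ∧ c) = true ∧ I = I

I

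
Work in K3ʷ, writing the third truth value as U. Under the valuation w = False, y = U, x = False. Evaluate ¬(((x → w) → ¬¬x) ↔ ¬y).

x → w = False → False = True
¬x = ¬False = True
¬¬x = ¬True = False
(x → w) → ¬¬x = True → False = False
¬y = ¬U = U
((x → w) → ¬¬x) ↔ ¬y = False ↔ U = U
¬(((x → w) → ¬¬x) ↔ ¬y) = ¬U = U

U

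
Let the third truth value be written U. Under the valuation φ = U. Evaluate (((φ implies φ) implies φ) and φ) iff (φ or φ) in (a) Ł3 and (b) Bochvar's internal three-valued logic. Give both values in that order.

In Ł3: φ implies φ = U implies U = True
(φ implies φ) implies φ = True implies U = U
((φ implies φ) implies φ) and φ = U and U = U
φ or φ = U or U = U
(((φ implies φ) implies φ) and φ) iff (φ or φ) = U iff U = True
In Bochvar's internal three-valued logic: φ implies φ = U implies U = U  [any arg is the third value ⇒ result is the third value]
(φ implies φ) implies φ = U implies U = U
((φ implies φ) implies φ) and φ = U and U = U
φ or φ = U or U = U
(((φ implies φ) implies φ) and φ) iff (φ or φ) = U iff U = U
They differ because Ł3 and Bochvar's internal three-valued logic treat U differently under the binary connectives.

True; U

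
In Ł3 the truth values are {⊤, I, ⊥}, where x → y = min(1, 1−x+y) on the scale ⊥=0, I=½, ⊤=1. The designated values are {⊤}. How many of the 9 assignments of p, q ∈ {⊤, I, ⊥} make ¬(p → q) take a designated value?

1

Designated under: (p=⊤, q=⊥).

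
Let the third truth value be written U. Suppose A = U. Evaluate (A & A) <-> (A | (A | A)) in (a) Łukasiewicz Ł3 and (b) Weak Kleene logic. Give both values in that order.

True; U

In Łukasiewicz Ł3: A & A = U & U = U
A | A = U | U = U
A | (A | A) = U | U = U
(A & A) <-> (A | (A | A)) = U <-> U = True  [1 − |½−½|]
In Weak Kleene logic: A & A = U & U = U
A | A = U | U = U
A | (A | A) = U | U = U
(A & A) <-> (A | (A | A)) = U <-> U = U
They differ because Łukasiewicz Ł3 and Weak Kleene logic treat U differently under the binary connectives.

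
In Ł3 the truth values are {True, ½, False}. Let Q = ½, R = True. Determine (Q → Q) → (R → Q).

½

Q → Q = ½ → ½ = True  [min(1, 1−½+½)]
R → Q = True → ½ = ½
(Q → Q) → (R → Q) = True → ½ = ½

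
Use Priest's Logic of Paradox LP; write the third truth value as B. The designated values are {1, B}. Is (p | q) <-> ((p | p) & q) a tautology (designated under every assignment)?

Countermodel: p=1, q=0 gives 0, which is not designated.

No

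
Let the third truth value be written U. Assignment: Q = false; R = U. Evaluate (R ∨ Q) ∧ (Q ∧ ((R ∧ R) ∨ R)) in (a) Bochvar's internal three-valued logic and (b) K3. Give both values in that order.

U; false

In Bochvar's internal three-valued logic: R ∨ Q = U ∨ false = U
R ∧ R = U ∧ U = U
(R ∧ R) ∨ R = U ∨ U = U
Q ∧ ((R ∧ R) ∨ R) = false ∧ U = U
(R ∨ Q) ∧ (Q ∧ ((R ∧ R) ∨ R)) = U ∧ U = U
In K3: R ∨ Q = U ∨ false = U
R ∧ R = U ∧ U = U
(R ∧ R) ∨ R = U ∨ U = U
Q ∧ ((R ∧ R) ∨ R) = false ∧ U = false
(R ∨ Q) ∧ (Q ∧ ((R ∧ R) ∨ R)) = U ∧ false = false
They differ because Bochvar's internal three-valued logic and K3 treat U differently under the binary connectives.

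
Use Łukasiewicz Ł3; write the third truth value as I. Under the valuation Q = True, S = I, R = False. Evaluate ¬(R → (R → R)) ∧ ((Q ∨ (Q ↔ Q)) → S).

R → R = False → False = True
R → (R → R) = False → True = True
¬(R → (R → R)) = ¬True = False
Q ↔ Q = True ↔ True = True
Q ∨ (Q ↔ Q) = True ∨ True = True
(Q ∨ (Q ↔ Q)) → S = True → I = I  [min(1, 1−1+½)]
¬(R → (R → R)) ∧ ((Q ∨ (Q ↔ Q)) → S) = False ∧ I = False

False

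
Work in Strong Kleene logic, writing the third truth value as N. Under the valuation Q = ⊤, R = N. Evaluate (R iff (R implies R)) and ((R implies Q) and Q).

N

R implies R = N implies N = N  [not N or N]
R iff (R implies R) = N iff N = N
R implies Q = N implies ⊤ = ⊤
(R implies Q) and Q = ⊤ and ⊤ = ⊤
(R iff (R implies R)) and ((R implies Q) and Q) = N and ⊤ = N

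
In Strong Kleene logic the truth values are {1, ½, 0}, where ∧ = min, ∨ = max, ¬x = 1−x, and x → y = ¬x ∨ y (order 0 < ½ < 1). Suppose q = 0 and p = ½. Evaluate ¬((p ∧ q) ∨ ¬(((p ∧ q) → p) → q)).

0

p ∧ q = ½ ∧ 0 = 0
p ∧ q = ½ ∧ 0 = 0
(p ∧ q) → p = 0 → ½ = 1
((p ∧ q) → p) → q = 1 → 0 = 0
¬(((p ∧ q) → p) → q) = ¬0 = 1
(p ∧ q) ∨ ¬(((p ∧ q) → p) → q) = 0 ∨ 1 = 1
¬((p ∧ q) ∨ ¬(((p ∧ q) → p) → q)) = ¬1 = 0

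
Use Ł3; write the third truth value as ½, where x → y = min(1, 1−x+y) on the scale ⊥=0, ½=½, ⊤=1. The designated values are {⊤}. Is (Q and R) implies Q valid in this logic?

Every assignment of Q, R over {⊤, ½, ⊥} gives a value in {⊤}.
In particular, with Q=½, R=½: (Q and R) implies Q = ⊤.

Yes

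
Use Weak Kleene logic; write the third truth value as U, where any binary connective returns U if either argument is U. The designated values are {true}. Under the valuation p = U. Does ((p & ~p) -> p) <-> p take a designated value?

No

~p = ~U = U
p & ~p = U & U = U
(p & ~p) -> p = U -> U = U  [any arg is the third value ⇒ result is the third value]
((p & ~p) -> p) <-> p = U <-> U = U
U ∉ {true}.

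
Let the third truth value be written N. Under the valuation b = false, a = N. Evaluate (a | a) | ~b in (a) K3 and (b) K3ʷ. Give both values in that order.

In K3: a | a = N | N = N
~b = ~false = true
(a | a) | ~b = N | true = true
In K3ʷ: a | a = N | N = N
~b = ~false = true
(a | a) | ~b = N | true = N
They differ because K3 and K3ʷ treat N differently under the binary connectives.

true; N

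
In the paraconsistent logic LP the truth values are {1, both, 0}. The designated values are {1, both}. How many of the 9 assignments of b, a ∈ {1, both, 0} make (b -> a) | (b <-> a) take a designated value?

8

Of the 9 assignments, 8 give a value in {1, both}.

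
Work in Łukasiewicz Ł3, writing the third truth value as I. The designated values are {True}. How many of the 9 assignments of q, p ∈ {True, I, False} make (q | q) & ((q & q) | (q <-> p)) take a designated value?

3

Designated under: (q=True, p=True); (q=True, p=I); (q=True, p=False).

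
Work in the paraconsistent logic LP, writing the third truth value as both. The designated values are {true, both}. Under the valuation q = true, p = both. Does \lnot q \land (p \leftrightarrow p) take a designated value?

No

\lnot q = \lnot true = false
p \leftrightarrow p = both \leftrightarrow both = both
\lnot q \land (p \leftrightarrow p) = false \land both = false
false ∉ {true, both}.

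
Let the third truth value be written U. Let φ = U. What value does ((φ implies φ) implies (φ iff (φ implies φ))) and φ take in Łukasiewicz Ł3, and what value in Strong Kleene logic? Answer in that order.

U; U

In Łukasiewicz Ł3: φ implies φ = U implies U = 1  [min(1, 1−½+½)]
φ implies φ = U implies U = 1
φ iff (φ implies φ) = U iff 1 = U
(φ implies φ) implies (φ iff (φ implies φ)) = 1 implies U = U
((φ implies φ) implies (φ iff (φ implies φ))) and φ = U and U = U
In Strong Kleene logic: φ implies φ = U implies U = U
φ implies φ = U implies U = U
φ iff (φ implies φ) = U iff U = U
(φ implies φ) implies (φ iff (φ implies φ)) = U implies U = U
((φ implies φ) implies (φ iff (φ implies φ))) and φ = U and U = U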